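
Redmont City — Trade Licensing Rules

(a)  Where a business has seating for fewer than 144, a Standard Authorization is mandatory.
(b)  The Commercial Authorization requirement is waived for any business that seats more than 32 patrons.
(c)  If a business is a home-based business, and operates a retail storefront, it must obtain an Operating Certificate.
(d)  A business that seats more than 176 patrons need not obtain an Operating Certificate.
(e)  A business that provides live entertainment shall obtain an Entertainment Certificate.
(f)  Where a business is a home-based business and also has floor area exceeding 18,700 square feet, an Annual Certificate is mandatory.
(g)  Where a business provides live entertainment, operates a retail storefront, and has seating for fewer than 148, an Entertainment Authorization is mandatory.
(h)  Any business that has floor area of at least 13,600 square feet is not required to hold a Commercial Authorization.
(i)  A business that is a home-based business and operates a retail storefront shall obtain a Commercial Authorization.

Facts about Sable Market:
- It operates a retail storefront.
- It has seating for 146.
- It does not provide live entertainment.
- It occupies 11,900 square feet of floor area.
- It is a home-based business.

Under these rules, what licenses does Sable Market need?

(a) seating 146 ≥ 144 → Standard Authorization not required.
(b) seating 146 > 32 → exempt from Commercial Authorization.
(c) is a home-based business; operates a retail storefront → Operating Certificate required.
(d) seating 146 ≤ 176 → Operating Certificate exemption does not apply.
(e) does not provide live entertainment → Entertainment Certificate not required.
(f) is a home-based business; floor area 11,900 square feet ≤ 18,700 square feet → Annual Certificate not required.
(g) does not provide live entertainment; operates a retail storefront; seating 146 < 148 → Entertainment Authorization not required.
(h) floor area 11,900 square feet < 13,600 square feet → Commercial Authorization exemption does not apply.
(i) is a home-based business; operates a retail storefront → Commercial Authorization required.

Operating Certificate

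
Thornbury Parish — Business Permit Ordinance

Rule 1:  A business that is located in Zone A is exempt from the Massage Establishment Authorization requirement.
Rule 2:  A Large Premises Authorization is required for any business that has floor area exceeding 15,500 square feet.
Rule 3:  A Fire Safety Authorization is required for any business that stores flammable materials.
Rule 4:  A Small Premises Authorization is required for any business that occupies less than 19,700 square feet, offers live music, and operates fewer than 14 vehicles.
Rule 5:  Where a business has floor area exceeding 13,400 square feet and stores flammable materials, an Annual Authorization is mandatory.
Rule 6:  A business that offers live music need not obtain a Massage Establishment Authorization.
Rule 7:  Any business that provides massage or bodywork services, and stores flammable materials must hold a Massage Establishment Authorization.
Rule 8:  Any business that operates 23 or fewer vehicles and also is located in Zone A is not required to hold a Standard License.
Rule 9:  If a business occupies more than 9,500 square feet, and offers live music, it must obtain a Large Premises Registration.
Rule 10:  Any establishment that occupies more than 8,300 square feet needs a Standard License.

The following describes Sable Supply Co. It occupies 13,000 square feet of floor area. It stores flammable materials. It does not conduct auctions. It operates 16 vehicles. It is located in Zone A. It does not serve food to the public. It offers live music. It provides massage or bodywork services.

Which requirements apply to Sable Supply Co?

Rule 1: is located in Zone A → exempt from Massage Establishment Authorization.
Rule 2: floor area 13,000 square feet ≤ 15,500 square feet → Large Premises Authorization not required.
Rule 3: stores flammable materials → Fire Safety Authorization required.
Rule 4: floor area 13,000 square feet < 19,700 square feet; offers live music; vehicles 16 ≥ 14 → Small Premises Authorization not required.
Rule 5: floor area 13,000 square feet ≤ 13,400 square feet; stores flammable materials → Annual Authorization not required.
Rule 6: offers live music → exempt from Massage Establishment Authorization.
Rule 7: provides massage or bodywork services; stores flammable materials → Massage Establishment Authorization required.
Rule 8: vehicles 16 ≤ 23; is located in Zone A → exempt from Standard License.
Rule 9: floor area 13,000 square feet > 9,500 square feet; offers live music → Large Premises Registration required.
Rule 10: floor area 13,000 square feet > 8,300 square feet → Standard License required.

Fire Safety Authorization, Large Premises Registration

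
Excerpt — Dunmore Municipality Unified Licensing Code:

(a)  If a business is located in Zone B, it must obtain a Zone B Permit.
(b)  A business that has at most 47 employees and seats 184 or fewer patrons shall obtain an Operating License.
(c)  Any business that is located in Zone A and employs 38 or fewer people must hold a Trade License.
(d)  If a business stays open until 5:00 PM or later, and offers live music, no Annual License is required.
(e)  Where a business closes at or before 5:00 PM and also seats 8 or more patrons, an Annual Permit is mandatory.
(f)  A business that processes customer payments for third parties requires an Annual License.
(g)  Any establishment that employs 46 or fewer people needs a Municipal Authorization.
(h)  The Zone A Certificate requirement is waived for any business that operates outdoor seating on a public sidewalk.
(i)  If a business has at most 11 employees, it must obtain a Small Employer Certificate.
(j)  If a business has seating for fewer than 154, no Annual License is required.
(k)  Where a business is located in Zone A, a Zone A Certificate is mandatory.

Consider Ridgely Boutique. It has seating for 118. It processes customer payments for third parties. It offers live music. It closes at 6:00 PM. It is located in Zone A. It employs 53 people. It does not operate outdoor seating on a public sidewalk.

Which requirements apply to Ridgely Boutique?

(a) is located in Zone A (not: is located in Zone B) → Zone B Permit not required.
(b) employees 53 > 47; seating 118 ≤ 184 → Operating License not required.
(c) is located in Zone A; employees 53 > 38 → Trade License not required.
(d) closes 6:00 PM, after 5:00 PM; offers live music → exempt from Annual License.
(e) closes 6:00 PM, after 5:00 PM; seating 118 ≥ 8 → Annual Permit not required.
(f) processes customer payments for third parties → Annual License required.
(g) employees 53 > 46 → Municipal Authorization not required.
(h) does not operate outdoor seating on a public sidewalk → Zone A Certificate exemption does not apply.
(i) employees 53 > 11 → Small Employer Certificate not required.
(j) seating 118 < 154 → exempt from Annual License.
(k) is located in Zone A → Zone A Certificate required.

Zone A Certificate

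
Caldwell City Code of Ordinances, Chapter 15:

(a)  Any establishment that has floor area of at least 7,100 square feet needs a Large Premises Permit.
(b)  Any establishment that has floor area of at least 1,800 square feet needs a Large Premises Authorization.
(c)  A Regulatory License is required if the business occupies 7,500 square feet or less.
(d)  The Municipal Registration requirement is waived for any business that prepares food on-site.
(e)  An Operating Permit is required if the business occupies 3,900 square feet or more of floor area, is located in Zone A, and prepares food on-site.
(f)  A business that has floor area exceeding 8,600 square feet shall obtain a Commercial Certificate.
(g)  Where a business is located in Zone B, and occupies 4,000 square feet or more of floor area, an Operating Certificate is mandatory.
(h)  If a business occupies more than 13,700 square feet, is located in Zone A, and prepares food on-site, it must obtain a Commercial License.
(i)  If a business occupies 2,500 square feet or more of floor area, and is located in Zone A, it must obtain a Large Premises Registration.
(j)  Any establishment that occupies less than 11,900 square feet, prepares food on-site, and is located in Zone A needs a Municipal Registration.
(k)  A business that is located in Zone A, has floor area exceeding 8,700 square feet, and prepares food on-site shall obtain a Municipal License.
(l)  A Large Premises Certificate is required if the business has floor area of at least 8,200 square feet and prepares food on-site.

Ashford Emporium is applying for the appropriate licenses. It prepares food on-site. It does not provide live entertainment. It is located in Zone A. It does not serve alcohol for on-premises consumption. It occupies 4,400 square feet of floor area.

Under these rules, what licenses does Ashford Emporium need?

(a) floor area 4,400 square feet < 7,100 square feet → Large Premises Permit not required.
(b) floor area 4,400 square feet ≥ 1,800 square feet → Large Premises Authorization required.
(c) floor area 4,400 square feet ≤ 7,500 square feet → Regulatory License required.
(d) prepares food on-site → exempt from Municipal Registration.
(e) floor area 4,400 square feet ≥ 3,900 square feet; is located in Zone A; prepares food on-site → Operating Permit required.
(f) floor area 4,400 square feet ≤ 8,600 square feet → Commercial Certificate not required.
(g) is located in Zone A (not: is located in Zone B); floor area 4,400 square feet ≥ 4,000 square feet → Operating Certificate not required.
(h) floor area 4,400 square feet ≤ 13,700 square feet; is located in Zone A; prepares food on-site → Commercial License not required.
(i) floor area 4,400 square feet ≥ 2,500 square feet; is located in Zone A → Large Premises Registration required.
(j) floor area 4,400 square feet < 11,900 square feet; prepares food on-site; is located in Zone A → Municipal Registration required.
(k) is located in Zone A; floor area 4,400 square feet ≤ 8,700 square feet; prepares food on-site → Municipal License not required.
(l) floor area 4,400 square feet < 8,200 square feet; prepares food on-site → Large Premises Certificate not required.

Large Premises Authorization, Large Premises Registration, Operating Permit, Regulatory License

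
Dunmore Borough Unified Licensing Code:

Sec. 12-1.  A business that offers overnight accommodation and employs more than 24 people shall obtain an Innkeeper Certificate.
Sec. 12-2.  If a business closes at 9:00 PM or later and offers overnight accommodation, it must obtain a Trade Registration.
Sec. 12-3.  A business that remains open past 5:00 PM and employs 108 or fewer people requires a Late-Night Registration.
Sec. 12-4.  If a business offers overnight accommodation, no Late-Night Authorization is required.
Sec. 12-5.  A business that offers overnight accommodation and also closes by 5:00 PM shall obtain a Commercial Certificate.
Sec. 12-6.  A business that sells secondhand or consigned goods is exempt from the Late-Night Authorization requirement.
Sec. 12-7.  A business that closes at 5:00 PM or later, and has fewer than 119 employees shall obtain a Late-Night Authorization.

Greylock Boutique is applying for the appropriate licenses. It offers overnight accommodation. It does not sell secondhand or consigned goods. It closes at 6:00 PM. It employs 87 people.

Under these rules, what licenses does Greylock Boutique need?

Innkeeper Certificate, Late-Night Registration

Sec. 12-1. offers overnight accommodation; employees 87 > 24 → Innkeeper Certificate required.
Sec. 12-2. closes 6:00 PM, at/before 9:00 PM; offers overnight accommodation → Trade Registration not required.
Sec. 12-3. closes 6:00 PM, after 5:00 PM; employees 87 ≤ 108 → Late-Night Registration required.
Sec. 12-4. offers overnight accommodation → exempt from Late-Night Authorization.
Sec. 12-5. offers overnight accommodation; closes 6:00 PM, after 5:00 PM → Commercial Certificate not required.
Sec. 12-6. does not sell secondhand or consigned goods → Late-Night Authorization exemption does not apply.
Sec. 12-7. closes 6:00 PM, after 5:00 PM; employees 87 < 119 → Late-Night Authorization required.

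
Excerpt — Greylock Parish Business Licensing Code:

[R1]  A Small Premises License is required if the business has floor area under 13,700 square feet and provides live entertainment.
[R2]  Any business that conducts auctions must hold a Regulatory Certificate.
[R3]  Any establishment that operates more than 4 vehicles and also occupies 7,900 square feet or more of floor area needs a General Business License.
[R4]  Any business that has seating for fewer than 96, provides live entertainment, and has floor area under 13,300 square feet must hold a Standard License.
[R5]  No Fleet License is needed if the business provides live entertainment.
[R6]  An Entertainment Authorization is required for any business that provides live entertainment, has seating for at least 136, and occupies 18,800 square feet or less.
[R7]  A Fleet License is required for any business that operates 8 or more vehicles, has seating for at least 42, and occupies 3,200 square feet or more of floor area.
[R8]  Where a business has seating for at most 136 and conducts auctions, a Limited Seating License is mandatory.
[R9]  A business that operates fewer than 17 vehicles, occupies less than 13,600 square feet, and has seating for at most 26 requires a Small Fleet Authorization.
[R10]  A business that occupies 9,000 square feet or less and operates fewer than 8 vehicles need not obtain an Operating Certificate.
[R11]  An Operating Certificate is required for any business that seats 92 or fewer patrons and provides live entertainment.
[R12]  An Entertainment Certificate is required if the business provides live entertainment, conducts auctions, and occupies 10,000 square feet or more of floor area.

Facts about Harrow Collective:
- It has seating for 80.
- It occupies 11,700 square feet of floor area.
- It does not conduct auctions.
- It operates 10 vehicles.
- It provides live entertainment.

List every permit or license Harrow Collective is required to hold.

[R1] floor area 11,700 square feet < 13,700 square feet; provides live entertainment → Small Premises License required.
[R2] does not conduct auctions → Regulatory Certificate not required.
[R3] vehicles 10 > 4; floor area 11,700 square feet ≥ 7,900 square feet → General Business License required.
[R4] seating 80 < 96; provides live entertainment; floor area 11,700 square feet < 13,300 square feet → Standard License required.
[R5] provides live entertainment → exempt from Fleet License.
[R6] provides live entertainment; seating 80 < 136; floor area 11,700 square feet ≤ 18,800 square feet → Entertainment Authorization not required.
[R7] vehicles 10 ≥ 8; seating 80 ≥ 42; floor area 11,700 square feet ≥ 3,200 square feet → Fleet License required.
[R8] seating 80 ≤ 136; does not conduct auctions → Limited Seating License not required.
[R9] vehicles 10 < 17; floor area 11,700 square feet < 13,600 square feet; seating 80 > 26 → Small Fleet Authorization not required.
[R10] floor area 11,700 square feet > 9,000 square feet; vehicles 10 ≥ 8 → Operating Certificate exemption does not apply.
[R11] seating 80 ≤ 92; provides live entertainment → Operating Certificate required.
[R12] provides live entertainment; does not conduct auctions; floor area 11,700 square feet ≥ 10,000 square feet → Entertainment Certificate not required.

General Business License, Operating Certificate, Small Premises License, Standard License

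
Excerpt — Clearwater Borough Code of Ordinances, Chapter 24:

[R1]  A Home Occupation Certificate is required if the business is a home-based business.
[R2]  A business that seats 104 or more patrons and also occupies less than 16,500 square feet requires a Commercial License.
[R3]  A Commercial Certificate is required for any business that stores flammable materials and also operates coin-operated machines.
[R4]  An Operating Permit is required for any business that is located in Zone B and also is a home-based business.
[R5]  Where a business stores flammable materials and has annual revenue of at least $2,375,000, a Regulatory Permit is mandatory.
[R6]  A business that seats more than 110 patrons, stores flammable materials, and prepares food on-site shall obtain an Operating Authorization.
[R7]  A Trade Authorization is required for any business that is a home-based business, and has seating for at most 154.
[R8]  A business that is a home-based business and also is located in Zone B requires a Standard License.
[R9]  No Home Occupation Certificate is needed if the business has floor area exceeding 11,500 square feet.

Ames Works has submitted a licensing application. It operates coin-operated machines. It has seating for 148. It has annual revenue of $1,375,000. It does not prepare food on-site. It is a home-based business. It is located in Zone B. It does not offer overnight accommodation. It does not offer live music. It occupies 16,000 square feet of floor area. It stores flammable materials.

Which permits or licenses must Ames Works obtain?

Commercial Certificate, Commercial License, Operating Permit, Standard License, Trade Authorization

[R1] is a home-based business → Home Occupation Certificate required.
[R2] seating 148 ≥ 104; floor area 16,000 square feet < 16,500 square feet → Commercial License required.
[R3] stores flammable materials; operates coin-operated machines → Commercial Certificate required.
[R4] is located in Zone B; is a home-based business → Operating Permit required.
[R5] stores flammable materials; revenue $1,375,000 < $2,375,000 → Regulatory Permit not required.
[R6] seating 148 > 110; stores flammable materials; does not prepare food on-site → Operating Authorization not required.
[R7] is a home-based business; seating 148 ≤ 154 → Trade Authorization required.
[R8] is a home-based business; is located in Zone B → Standard License required.
[R9] floor area 16,000 square feet > 11,500 square feet → exempt from Home Occupation Certificate.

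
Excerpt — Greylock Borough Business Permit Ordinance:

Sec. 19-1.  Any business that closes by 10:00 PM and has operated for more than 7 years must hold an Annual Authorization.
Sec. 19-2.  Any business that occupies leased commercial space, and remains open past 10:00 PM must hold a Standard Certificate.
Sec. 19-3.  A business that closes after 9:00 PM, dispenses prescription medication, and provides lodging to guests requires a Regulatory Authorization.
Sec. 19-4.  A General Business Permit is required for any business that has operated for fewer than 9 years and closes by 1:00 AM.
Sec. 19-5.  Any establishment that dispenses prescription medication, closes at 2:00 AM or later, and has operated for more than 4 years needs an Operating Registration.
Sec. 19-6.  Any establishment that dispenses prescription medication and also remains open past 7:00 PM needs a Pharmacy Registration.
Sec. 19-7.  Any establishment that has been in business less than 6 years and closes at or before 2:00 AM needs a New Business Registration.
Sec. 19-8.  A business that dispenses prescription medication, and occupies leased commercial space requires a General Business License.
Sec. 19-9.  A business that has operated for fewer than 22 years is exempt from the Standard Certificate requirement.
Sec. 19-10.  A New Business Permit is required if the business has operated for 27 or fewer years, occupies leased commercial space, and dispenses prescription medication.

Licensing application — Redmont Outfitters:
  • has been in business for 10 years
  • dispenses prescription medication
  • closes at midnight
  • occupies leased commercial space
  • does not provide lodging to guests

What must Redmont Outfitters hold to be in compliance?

Sec. 19-1. closes midnight, after 10:00 PM; years in business 10 > 7 → Annual Authorization not required.
Sec. 19-2. occupies leased commercial space; closes midnight, after 10:00 PM → Standard Certificate required.
Sec. 19-3. closes midnight, after 9:00 PM; dispenses prescription medication; does not provide lodging to guests → Regulatory Authorization not required.
Sec. 19-4. years in business 10 ≥ 9; closes midnight, at/before 1:00 AM → General Business Permit not required.
Sec. 19-5. dispenses prescription medication; closes midnight, at/before 2:00 AM; years in business 10 > 4 → Operating Registration not required.
Sec. 19-6. dispenses prescription medication; closes midnight, after 7:00 PM → Pharmacy Registration required.
Sec. 19-7. years in business 10 ≥ 6; closes midnight, at/before 2:00 AM → New Business Registration not required.
Sec. 19-8. dispenses prescription medication; occupies leased commercial space → General Business License required.
Sec. 19-9. years in business 10 < 22 → exempt from Standard Certificate.
Sec. 19-10. years in business 10 ≤ 27; occupies leased commercial space; dispenses prescription medication → New Business Permit required.

General Business License, New Business Permit, Pharmacy Registration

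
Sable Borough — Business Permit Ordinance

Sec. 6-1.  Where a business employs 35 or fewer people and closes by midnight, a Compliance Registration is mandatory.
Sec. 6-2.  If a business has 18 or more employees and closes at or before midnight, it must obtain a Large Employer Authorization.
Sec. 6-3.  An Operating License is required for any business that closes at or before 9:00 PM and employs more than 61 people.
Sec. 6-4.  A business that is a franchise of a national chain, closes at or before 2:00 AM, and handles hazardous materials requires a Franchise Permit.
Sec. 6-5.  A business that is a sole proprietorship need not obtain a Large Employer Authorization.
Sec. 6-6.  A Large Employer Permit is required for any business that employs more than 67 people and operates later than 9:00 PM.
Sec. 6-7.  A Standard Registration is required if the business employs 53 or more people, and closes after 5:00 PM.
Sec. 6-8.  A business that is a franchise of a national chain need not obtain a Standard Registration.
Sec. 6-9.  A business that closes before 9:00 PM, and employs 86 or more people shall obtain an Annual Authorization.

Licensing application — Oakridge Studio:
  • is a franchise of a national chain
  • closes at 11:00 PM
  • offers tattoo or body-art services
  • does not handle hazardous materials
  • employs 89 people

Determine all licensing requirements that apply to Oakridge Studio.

Sec. 6-1. employees 89 > 35; closes 11:00 PM, at/before midnight → Compliance Registration not required.
Sec. 6-2. employees 89 ≥ 18; closes 11:00 PM, at/before midnight → Large Employer Authorization required.
Sec. 6-3. closes 11:00 PM, after 9:00 PM; employees 89 > 61 → Operating License not required.
Sec. 6-4. is a franchise of a national chain; closes 11:00 PM, at/before 2:00 AM; does not handle hazardous materials → Franchise Permit not required.
Sec. 6-5. is a franchise of a national chain (not: is a sole proprietorship) → Large Employer Authorization exemption does not apply.
Sec. 6-6. employees 89 > 67; closes 11:00 PM, after 9:00 PM → Large Employer Permit required.
Sec. 6-7. employees 89 ≥ 53; closes 11:00 PM, after 5:00 PM → Standard Registration required.
Sec. 6-8. is a franchise of a national chain → exempt from Standard Registration.
Sec. 6-9. closes 11:00 PM, after 9:00 PM; employees 89 ≥ 86 → Annual Authorization not required.

Large Employer Authorization, Large Employer Permit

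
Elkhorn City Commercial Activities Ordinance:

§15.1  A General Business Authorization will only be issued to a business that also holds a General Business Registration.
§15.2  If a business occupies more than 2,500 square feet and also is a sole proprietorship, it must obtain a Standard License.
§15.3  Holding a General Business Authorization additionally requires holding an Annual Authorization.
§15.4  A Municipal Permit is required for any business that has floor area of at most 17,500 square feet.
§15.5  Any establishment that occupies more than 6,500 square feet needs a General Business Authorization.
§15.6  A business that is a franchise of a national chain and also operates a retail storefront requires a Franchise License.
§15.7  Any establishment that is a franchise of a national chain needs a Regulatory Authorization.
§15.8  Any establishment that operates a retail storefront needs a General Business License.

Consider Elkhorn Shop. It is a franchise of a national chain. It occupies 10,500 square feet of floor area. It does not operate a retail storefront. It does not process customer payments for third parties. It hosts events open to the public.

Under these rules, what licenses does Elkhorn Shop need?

Annual Authorization, General Business Authorization, General Business Registration, Municipal Permit, Regulatory Authorization

§15.1 General Business Authorization is required → General Business Registration also required.
§15.2 floor area 10,500 square feet > 2,500 square feet; is a franchise of a national chain (not: is a sole proprietorship) → Standard License not required.
§15.3 General Business Authorization is required → Annual Authorization also required.
§15.4 floor area 10,500 square feet ≤ 17,500 square feet → Municipal Permit required.
§15.5 floor area 10,500 square feet > 6,500 square feet → General Business Authorization required.
§15.6 is a franchise of a national chain; does not operate a retail storefront → Franchise License not required.
§15.7 is a franchise of a national chain → Regulatory Authorization required.
§15.8 does not operate a retail storefront → General Business License not required.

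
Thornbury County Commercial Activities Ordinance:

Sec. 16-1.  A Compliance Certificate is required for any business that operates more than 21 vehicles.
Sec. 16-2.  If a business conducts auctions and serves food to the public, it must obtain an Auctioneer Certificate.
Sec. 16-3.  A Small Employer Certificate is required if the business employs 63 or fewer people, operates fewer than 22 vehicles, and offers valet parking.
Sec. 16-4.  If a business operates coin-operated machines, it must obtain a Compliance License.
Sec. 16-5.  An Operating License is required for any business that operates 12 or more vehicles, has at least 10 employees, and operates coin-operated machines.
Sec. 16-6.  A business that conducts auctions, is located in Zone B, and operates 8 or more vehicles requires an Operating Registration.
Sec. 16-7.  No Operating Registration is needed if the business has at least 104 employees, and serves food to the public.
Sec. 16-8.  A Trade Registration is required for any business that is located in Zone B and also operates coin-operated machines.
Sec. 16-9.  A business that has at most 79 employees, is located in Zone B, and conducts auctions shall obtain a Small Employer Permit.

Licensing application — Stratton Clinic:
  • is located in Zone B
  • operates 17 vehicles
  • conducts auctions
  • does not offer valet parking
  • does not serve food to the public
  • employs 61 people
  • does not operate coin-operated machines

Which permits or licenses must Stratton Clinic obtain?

Sec. 16-1. vehicles 17 ≤ 21 → Compliance Certificate not required.
Sec. 16-2. conducts auctions; does not serve food to the public → Auctioneer Certificate not required.
Sec. 16-3. employees 61 ≤ 63; vehicles 17 < 22; does not offer valet parking → Small Employer Certificate not required.
Sec. 16-4. does not operate coin-operated machines → Compliance License not required.
Sec. 16-5. vehicles 17 ≥ 12; employees 61 ≥ 10; does not operate coin-operated machines → Operating License not required.
Sec. 16-6. conducts auctions; is located in Zone B; vehicles 17 ≥ 8 → Operating Registration required.
Sec. 16-7. employees 61 < 104; does not serve food to the public → Operating Registration exemption does not apply.
Sec. 16-8. is located in Zone B; does not operate coin-operated machines → Trade Registration not required.
Sec. 16-9. employees 61 ≤ 79; is located in Zone B; conducts auctions → Small Employer Permit required.

Operating Registration, Small Employer Permit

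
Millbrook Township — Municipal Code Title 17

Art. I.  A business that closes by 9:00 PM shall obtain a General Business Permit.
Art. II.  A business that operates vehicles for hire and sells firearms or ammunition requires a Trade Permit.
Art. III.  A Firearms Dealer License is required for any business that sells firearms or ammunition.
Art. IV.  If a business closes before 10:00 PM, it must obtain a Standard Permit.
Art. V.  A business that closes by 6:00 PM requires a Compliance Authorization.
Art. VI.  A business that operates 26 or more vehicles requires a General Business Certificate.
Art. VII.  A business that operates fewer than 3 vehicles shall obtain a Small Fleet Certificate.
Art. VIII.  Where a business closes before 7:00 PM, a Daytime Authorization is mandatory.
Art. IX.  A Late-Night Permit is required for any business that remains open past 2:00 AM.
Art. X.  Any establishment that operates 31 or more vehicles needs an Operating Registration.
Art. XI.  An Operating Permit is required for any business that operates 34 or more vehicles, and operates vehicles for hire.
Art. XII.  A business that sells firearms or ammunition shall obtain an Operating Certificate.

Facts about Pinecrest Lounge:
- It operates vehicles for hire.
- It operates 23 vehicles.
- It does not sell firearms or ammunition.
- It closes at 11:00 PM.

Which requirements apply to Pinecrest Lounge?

None

Art. I. closes 11:00 PM, after 9:00 PM → General Business Permit not required.
Art. II. operates vehicles for hire; does not sell firearms or ammunition → Trade Permit not required.
Art. III. does not sell firearms or ammunition → Firearms Dealer License not required.
Art. IV. closes 11:00 PM, after 10:00 PM → Standard Permit not required.
Art. V. closes 11:00 PM, after 6:00 PM → Compliance Authorization not required.
Art. VI. vehicles 23 < 26 → General Business Certificate not required.
Art. VII. vehicles 23 ≥ 3 → Small Fleet Certificate not required.
Art. VIII. closes 11:00 PM, after 7:00 PM → Daytime Authorization not required.
Art. IX. closes 11:00 PM, at/before 2:00 AM → Late-Night Permit not required.
Art. X. vehicles 23 < 31 → Operating Registration not required.
Art. XI. vehicles 23 < 34; operates vehicles for hire → Operating Permit not required.
Art. XII. does not sell firearms or ammunition → Operating Certificate not required.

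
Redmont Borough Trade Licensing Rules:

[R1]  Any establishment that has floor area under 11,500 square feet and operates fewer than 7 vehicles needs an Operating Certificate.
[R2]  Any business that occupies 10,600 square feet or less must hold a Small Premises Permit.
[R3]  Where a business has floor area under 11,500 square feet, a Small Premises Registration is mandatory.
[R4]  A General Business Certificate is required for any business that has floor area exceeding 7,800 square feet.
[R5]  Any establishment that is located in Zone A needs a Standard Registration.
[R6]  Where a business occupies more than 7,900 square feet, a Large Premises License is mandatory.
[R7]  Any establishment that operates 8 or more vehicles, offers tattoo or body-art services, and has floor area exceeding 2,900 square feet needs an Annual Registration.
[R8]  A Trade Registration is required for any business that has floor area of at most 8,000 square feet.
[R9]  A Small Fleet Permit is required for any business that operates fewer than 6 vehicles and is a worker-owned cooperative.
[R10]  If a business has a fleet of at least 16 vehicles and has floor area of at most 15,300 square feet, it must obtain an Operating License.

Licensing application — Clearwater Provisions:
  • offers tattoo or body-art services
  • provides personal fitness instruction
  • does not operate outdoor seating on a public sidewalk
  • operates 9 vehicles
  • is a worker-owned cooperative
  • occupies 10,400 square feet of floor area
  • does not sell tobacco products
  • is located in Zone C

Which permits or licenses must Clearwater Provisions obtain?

Annual Registration, General Business Certificate, Large Premises License, Small Premises Permit, Small Premises Registration

[R1] floor area 10,400 square feet < 11,500 square feet; vehicles 9 ≥ 7 → Operating Certificate not required.
[R2] floor area 10,400 square feet ≤ 10,600 square feet → Small Premises Permit required.
[R3] floor area 10,400 square feet < 11,500 square feet → Small Premises Registration required.
[R4] floor area 10,400 square feet > 7,800 square feet → General Business Certificate required.
[R5] is located in Zone C (not: is located in Zone A) → Standard Registration not required.
[R6] floor area 10,400 square feet > 7,900 square feet → Large Premises License required.
[R7] vehicles 9 ≥ 8; offers tattoo or body-art services; floor area 10,400 square feet > 2,900 square feet → Annual Registration required.
[R8] floor area 10,400 square feet > 8,000 square feet → Trade Registration not required.
[R9] vehicles 9 ≥ 6; is a worker-owned cooperative → Small Fleet Permit not required.
[R10] vehicles 9 < 16; floor area 10,400 square feet ≤ 15,300 square feet → Operating License not required.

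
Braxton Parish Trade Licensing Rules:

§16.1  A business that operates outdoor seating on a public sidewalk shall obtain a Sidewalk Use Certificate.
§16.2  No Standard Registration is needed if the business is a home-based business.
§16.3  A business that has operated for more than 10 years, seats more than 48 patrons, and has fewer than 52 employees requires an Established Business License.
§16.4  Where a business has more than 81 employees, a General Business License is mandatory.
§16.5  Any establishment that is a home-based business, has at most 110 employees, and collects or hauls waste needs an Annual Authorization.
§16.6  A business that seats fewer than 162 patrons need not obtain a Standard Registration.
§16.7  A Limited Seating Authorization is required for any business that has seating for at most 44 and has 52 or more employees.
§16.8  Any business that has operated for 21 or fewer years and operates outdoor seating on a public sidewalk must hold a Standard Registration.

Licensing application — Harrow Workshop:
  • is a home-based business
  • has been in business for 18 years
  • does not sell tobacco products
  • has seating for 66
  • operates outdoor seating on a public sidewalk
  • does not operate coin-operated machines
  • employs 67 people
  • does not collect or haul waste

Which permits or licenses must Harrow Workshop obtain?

Sidewalk Use Certificate

§16.1 operates outdoor seating on a public sidewalk → Sidewalk Use Certificate required.
§16.2 is a home-based business → exempt from Standard Registration.
§16.3 years in business 18 > 10; seating 66 > 48; employees 67 ≥ 52 → Established Business License not required.
§16.4 employees 67 ≤ 81 → General Business License not required.
§16.5 is a home-based business; employees 67 ≤ 110; does not collect or haul waste → Annual Authorization not required.
§16.6 seating 66 < 162 → exempt from Standard Registration.
§16.7 seating 66 > 44; employees 67 ≥ 52 → Limited Seating Authorization not required.
§16.8 years in business 18 ≤ 21; operates outdoor seating on a public sidewalk → Standard Registration required.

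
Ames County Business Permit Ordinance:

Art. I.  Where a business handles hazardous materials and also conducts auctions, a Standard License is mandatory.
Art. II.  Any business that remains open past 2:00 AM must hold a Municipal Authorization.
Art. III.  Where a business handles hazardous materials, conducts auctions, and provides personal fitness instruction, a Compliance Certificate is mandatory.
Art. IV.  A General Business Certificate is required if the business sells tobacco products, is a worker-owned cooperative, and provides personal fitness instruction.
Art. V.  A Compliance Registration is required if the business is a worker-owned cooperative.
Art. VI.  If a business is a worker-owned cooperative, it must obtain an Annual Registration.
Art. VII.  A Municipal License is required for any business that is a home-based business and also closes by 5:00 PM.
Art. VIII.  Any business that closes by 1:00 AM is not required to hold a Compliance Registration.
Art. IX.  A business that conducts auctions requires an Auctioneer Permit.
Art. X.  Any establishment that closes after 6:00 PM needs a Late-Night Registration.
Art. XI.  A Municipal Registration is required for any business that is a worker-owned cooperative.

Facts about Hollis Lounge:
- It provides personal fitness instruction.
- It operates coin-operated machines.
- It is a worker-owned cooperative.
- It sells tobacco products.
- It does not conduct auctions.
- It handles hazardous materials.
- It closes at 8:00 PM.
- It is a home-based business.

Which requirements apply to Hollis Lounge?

Annual Registration, General Business Certificate, Late-Night Registration, Municipal Registration

Art. I. handles hazardous materials; does not conduct auctions → Standard License not required.
Art. II. closes 8:00 PM, at/before 2:00 AM → Municipal Authorization not required.
Art. III. handles hazardous materials; does not conduct auctions; provides personal fitness instruction → Compliance Certificate not required.
Art. IV. sells tobacco products; is a worker-owned cooperative; provides personal fitness instruction → General Business Certificate required.
Art. V. is a worker-owned cooperative → Compliance Registration required.
Art. VI. is a worker-owned cooperative → Annual Registration required.
Art. VII. is a home-based business; closes 8:00 PM, after 5:00 PM → Municipal License not required.
Art. VIII. closes 8:00 PM, at/before 1:00 AM → exempt from Compliance Registration.
Art. IX. does not conduct auctions → Auctioneer Permit not required.
Art. X. closes 8:00 PM, after 6:00 PM → Late-Night Registration required.
Art. XI. is a worker-owned cooperative → Municipal Registration required.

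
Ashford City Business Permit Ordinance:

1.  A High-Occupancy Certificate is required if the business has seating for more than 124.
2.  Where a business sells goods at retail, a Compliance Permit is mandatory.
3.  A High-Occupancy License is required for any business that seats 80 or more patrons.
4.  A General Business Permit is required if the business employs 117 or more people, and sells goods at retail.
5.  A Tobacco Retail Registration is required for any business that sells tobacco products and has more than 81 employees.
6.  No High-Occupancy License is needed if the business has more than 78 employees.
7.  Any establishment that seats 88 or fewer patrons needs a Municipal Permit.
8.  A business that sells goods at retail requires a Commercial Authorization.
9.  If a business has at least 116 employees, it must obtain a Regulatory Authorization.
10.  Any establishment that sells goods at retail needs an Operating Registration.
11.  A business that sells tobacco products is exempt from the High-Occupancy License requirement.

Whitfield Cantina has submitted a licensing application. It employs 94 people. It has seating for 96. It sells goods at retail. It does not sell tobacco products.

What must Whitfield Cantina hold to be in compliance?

Commercial Authorization, Compliance Permit, Operating Registration

1. seating 96 ≤ 124 → High-Occupancy Certificate not required.
2. sells goods at retail → Compliance Permit required.
3. seating 96 ≥ 80 → High-Occupancy License required.
4. employees 94 < 117; sells goods at retail → General Business Permit not required.
5. does not sell tobacco products; employees 94 > 81 → Tobacco Retail Registration not required.
6. employees 94 > 78 → exempt from High-Occupancy License.
7. seating 96 > 88 → Municipal Permit not required.
8. sells goods at retail → Commercial Authorization required.
9. employees 94 < 116 → Regulatory Authorization not required.
10. sells goods at retail → Operating Registration required.
11. does not sell tobacco products → High-Occupancy License exemption does not apply.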